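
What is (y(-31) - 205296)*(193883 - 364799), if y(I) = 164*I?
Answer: 35957308080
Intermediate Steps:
(y(-31) - 205296)*(193883 - 364799) = (164*(-31) - 205296)*(193883 - 364799) = (-5084 - 205296)*(-170916) = -210380*(-170916) = 35957308080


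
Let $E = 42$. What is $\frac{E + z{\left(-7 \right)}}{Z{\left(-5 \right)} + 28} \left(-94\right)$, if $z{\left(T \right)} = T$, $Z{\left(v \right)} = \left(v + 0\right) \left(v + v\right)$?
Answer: $- \frac{1645}{39} \approx -42.18$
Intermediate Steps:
$Z{\left(v \right)} = 2 v^{2}$ ($Z{\left(v \right)} = v 2 v = 2 v^{2}$)
$\frac{E + z{\left(-7 \right)}}{Z{\left(-5 \right)} + 28} \left(-94\right) = \frac{42 - 7}{2 \left(-5\right)^{2} + 28} \left(-94\right) = \frac{35}{2 \cdot 25 + 28} \left(-94\right) = \frac{35}{50 + 28} \left(-94\right) = \frac{35}{78} \left(-94\right) = - \frac{1645}{39}$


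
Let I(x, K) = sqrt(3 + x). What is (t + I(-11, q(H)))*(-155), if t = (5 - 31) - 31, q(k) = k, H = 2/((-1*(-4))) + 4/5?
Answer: 8835 - 310*I*sqrt(2) ≈ 8835.0 - 438.41*I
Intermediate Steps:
H = 13/10 (H = 2/4 + 4*(1/5) = 2*(1/4) + 4/5 = 1/2 + 4/5 = 13/10 ≈ 1.3000)
t = -57 (t = -26 - 31 = -57)
(t + I(-11, q(H)))*(-155) = (-57 + sqrt(3 - 11))*(-155) = (-57 + sqrt(-8))*(-155) = (-57 + 2*I*sqrt(2))*(-155) = 8835 - 310*I*sqrt(2)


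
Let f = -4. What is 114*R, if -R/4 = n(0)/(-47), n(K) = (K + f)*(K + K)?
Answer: 0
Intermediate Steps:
n(K) = 2*K*(-4 + K) (n(K) = (K - 4)*(K + K) = (-4 + K)*(2*K) = 2*K*(-4 + K))
R = 0 (R = -4*2*0*(-4 + 0)/(-47) = -4*2*0*(-4)*(-1)/47 = -0*(-1)/47 = -4*0 = 0)
114*R = 114*0 = 0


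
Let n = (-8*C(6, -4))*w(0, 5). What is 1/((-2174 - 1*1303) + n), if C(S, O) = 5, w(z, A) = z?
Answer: -1/3477 ≈ -0.00028760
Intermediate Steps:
n = 0 (n = -8*5*0 = -40*0 = 0)
1/((-2174 - 1*1303) + n) = 1/((-2174 - 1*1303) + 0) = 1/((-2174 - 1303) + 0) = 1/(-3477 + 0) = 1/(-3477) = -1/3477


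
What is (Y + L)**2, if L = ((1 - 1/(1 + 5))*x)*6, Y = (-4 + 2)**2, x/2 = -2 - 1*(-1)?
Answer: 36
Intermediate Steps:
x = -2 (x = 2*(-2 - 1*(-1)) = 2*(-2 + 1) = 2*(-1) = -2)
Y = 4 (Y = (-2)**2 = 4)
L = -10 (L = ((1 - 1/(1 + 5))*(-2))*6 = ((1 - 1/6)*(-2))*6 = ((5/6)*(-2))*6 = -5/3*6 = -10)
(Y + L)**2 = (4 - 10)**2 = (-6)**2 = 36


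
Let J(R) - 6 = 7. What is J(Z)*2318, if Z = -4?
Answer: 30134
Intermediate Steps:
J(R) = 13 (J(R) = 6 + 7 = 13)
J(Z)*2318 = 13*2318 = 30134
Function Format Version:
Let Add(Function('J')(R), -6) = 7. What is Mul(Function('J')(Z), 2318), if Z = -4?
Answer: 30134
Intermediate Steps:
Function('J')(R) = 13 (Function('J')(R) = Add(6, 7) = 13)
Mul(Function('J')(Z), 2318) = Mul(13, 2318) = 30134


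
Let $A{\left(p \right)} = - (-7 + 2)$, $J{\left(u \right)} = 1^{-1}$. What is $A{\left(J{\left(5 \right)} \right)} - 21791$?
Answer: $-21786$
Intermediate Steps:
$J{\left(u \right)} = 1$
$A{\left(p \right)} = 5$ ($A{\left(p \right)} = \left(-1\right) \left(-5\right) = 5$)
$A{\left(J{\left(5 \right)} \right)} - 21791 = 5 - 21791 = -21786$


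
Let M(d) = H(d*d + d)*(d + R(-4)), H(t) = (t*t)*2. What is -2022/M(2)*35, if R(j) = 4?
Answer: -11795/72 ≈ -163.82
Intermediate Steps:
H(t) = 2*t² (H(t) = t²*2 = 2*t²)
M(d) = 2*(d + d²)²*(4 + d) (M(d) = (2*(d*d + d)²)*(d + 4) = (2*(d² + d)²)*(4 + d) = (2*(d + d²)²)*(4 + d) = 2*(d + d²)²*(4 + d))
-2022/M(2)*35 = -2022*1/(8*(1 + 2)²*(4 + 2))*35 = -2022/(2*4*3²*6)*35 = -2022/(2*4*9*6)*35 = -2022/432*35 = -2022*1/432*35 = -337/72*35 = -11795/72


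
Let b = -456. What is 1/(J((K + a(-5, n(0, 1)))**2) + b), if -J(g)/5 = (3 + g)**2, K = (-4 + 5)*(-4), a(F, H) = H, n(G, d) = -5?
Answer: -1/35736 ≈ -2.7983e-5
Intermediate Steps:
K = -4 (K = 1*(-4) = -4)
J(g) = -5*(3 + g)**2
1/(J((K + a(-5, n(0, 1)))**2) + b) = 1/(-5*(3 + (-4 - 5)**2)**2 - 456) = 1/(-5*(3 + (-9)**2)**2 - 456) = 1/(-5*(3 + 81)**2 - 456) = 1/(-5*84**2 - 456) = 1/(-5*7056 - 456) = 1/(-35280 - 456) = 1/(-35736) = -1/35736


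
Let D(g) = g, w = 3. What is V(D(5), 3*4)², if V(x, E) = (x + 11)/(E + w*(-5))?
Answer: 256/9 ≈ 28.444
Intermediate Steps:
V(x, E) = (11 + x)/(-15 + E) (V(x, E) = (x + 11)/(E + 3*(-5)) = (11 + x)/(E - 15) = (11 + x)/(-15 + E))
V(D(5), 3*4)² = ((11 + 5)/(-15 + 3*4))² = (16/(-15 + 12))² = (16/(-3))² = (-⅓*16)² = (-16/3)² = 256/9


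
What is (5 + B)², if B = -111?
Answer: 11236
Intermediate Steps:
(5 + B)² = (5 - 111)² = (-106)² = 11236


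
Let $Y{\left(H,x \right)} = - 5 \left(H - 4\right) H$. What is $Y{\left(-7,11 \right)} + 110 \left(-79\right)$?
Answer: $-9075$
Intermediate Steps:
$Y{\left(H,x \right)} = H \left(20 - 5 H\right)$ ($Y{\left(H,x \right)} = - 5 \left(-4 + H\right) H = \left(20 - 5 H\right) H = H \left(20 - 5 H\right)$)
$Y{\left(-7,11 \right)} + 110 \left(-79\right) = 5 \left(-7\right) \left(4 - -7\right) + 110 \left(-79\right) = 5 \left(-7\right) \left(4 + 7\right) - 8690 = 5 \left(-7\right) 11 - 8690 = -385 - 8690 = -9075$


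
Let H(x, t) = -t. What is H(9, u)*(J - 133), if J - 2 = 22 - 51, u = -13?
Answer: -2080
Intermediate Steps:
J = -27 (J = 2 + (22 - 51) = 2 - 29 = -27)
H(9, u)*(J - 133) = (-1*(-13))*(-27 - 133) = 13*(-160) = -2080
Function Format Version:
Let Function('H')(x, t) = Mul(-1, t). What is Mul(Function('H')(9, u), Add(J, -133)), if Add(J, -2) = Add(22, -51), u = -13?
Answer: -2080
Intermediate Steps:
J = -27 (J = Add(2, Add(22, -51)) = Add(2, -29) = -27)
Mul(Function('H')(9, u), Add(J, -133)) = Mul(Mul(-1, -13), Add(-27, -133)) = Mul(13, -160) = -2080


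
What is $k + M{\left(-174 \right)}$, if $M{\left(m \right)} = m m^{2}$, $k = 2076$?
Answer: $-5265948$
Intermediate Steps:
$M{\left(m \right)} = m^{3}$
$k + M{\left(-174 \right)} = 2076 + \left(-174\right)^{3} = 2076 - 5268024 = -5265948$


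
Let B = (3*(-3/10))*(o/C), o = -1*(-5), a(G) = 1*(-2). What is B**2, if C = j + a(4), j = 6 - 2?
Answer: 81/16 ≈ 5.0625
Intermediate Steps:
a(G) = -2
o = 5
j = 4
C = 2 (C = 4 - 2 = 2)
B = -9/4 (B = (3*(-3/10))*(5/2) = -9/10*5/2 = -9/4 ≈ -2.2500)
B**2 = (-9/4)**2 = 81/16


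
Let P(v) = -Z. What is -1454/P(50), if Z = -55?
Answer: -1454/55 ≈ -26.436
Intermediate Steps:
P(v) = 55 (P(v) = -1*(-55) = 55)
-1454/P(50) = -1454/55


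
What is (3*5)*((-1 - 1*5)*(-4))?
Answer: 360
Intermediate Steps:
(3*5)*((-1 - 1*5)*(-4)) = 15*((-1 - 5)*(-4)) = 15*(-6*(-4)) = 15*24 = 360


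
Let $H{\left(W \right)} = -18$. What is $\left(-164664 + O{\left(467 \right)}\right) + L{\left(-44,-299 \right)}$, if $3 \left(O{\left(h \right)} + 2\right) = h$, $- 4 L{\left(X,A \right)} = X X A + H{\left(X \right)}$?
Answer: $- \frac{118739}{6} \approx -19790.0$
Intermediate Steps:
$L{\left(X,A \right)} = \frac{9}{2} - \frac{A X^{2}}{4}$ ($L{\left(X,A \right)} = - \frac{X X A - 18}{4} = - \frac{X^{2} A - 18}{4} = - \frac{A X^{2} - 18}{4} = - \frac{-18 + A X^{2}}{4} = \frac{9}{2} - \frac{A X^{2}}{4}$)
$O{\left(h \right)} = -2 + \frac{h}{3}$
$\left(-164664 + O{\left(467 \right)}\right) + L{\left(-44,-299 \right)} = \left(-164664 + \left(-2 + \frac{1}{3} \cdot 467\right)\right) - \left(- \frac{9}{2} - \frac{299 \left(-44\right)^{2}}{4}\right) = \left(-164664 + \left(-2 + \frac{467}{3}\right)\right) - \left(- \frac{9}{2} - 144716\right) = \left(-164664 + \frac{461}{3}\right) + \left(\frac{9}{2} + 144716\right) = - \frac{493531}{3} + \frac{289441}{2} = - \frac{118739}{6}$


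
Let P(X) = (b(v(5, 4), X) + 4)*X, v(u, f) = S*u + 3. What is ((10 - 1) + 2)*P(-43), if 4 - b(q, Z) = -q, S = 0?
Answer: -5203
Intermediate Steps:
v(u, f) = 3 (v(u, f) = 0*u + 3 = 0 + 3 = 3)
b(q, Z) = 4 + q (b(q, Z) = 4 - (-1)*q = 4 + q)
P(X) = 11*X (P(X) = ((4 + 3) + 4)*X = (7 + 4)*X = 11*X)
((10 - 1) + 2)*P(-43) = ((10 - 1) + 2)*(11*(-43)) = (9 + 2)*(-473) = 11*(-473) = -5203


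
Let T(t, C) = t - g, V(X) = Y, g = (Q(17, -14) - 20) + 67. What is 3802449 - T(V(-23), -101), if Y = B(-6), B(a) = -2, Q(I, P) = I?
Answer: 3802515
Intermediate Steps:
Y = -2
g = 64 (g = (17 - 20) + 67 = -3 + 67 = 64)
V(X) = -2
T(t, C) = -64 + t (T(t, C) = t - 1*64 = t - 64 = -64 + t)
3802449 - T(V(-23), -101) = 3802449 - (-64 - 2) = 3802449 - 1*(-66) = 3802449 + 66 = 3802515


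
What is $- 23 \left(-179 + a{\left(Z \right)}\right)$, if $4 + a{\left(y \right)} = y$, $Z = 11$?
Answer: $3956$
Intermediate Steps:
$a{\left(y \right)} = -4 + y$
$- 23 \left(-179 + a{\left(Z \right)}\right) = - 23 \left(-179 + \left(-4 + 11\right)\right) = - 23 \left(-179 + 7\right) = \left(-23\right) \left(-172\right) = 3956$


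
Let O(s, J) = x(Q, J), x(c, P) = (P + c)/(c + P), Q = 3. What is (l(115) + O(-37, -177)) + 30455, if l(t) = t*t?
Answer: 43681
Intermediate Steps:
l(t) = t²
x(c, P) = 1 (x(c, P) = (P + c)/(P + c) = 1)
O(s, J) = 1
(l(115) + O(-37, -177)) + 30455 = (115² + 1) + 30455 = (13225 + 1) + 30455 = 13226 + 30455 = 43681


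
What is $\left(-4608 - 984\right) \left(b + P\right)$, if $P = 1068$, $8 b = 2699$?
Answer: $-7858857$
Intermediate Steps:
$b = \frac{2699}{8}$ ($b = \frac{1}{8} \cdot 2699 = \frac{2699}{8} \approx 337.38$)
$\left(-4608 - 984\right) \left(b + P\right) = \left(-4608 - 984\right) \left(\frac{2699}{8} + 1068\right) = \left(-5592\right) \frac{11243}{8} = -7858857$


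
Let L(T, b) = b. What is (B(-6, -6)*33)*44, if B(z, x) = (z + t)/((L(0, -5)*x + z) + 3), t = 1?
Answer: -2420/9 ≈ -268.89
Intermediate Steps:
B(z, x) = (1 + z)/(3 + z - 5*x) (B(z, x) = (z + 1)/((-5*x + z) + 3) = (1 + z)/((z - 5*x) + 3) = (1 + z)/(3 + z - 5*x))
(B(-6, -6)*33)*44 = (((1 - 6)/(3 - 6 - 5*(-6)))*33)*44 = ((-5/(3 - 6 + 30))*33)*44 = ((-5/27)*33)*44 = (((1/27)*(-5))*33)*44 = -5/27*33*44 = -55/9*44 = -2420/9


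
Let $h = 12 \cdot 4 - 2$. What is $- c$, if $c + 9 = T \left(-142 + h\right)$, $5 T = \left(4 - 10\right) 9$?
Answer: $- \frac{5139}{5} \approx -1027.8$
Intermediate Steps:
$T = - \frac{54}{5}$ ($T = \frac{\left(4 - 10\right) 9}{5} = \frac{\left(-6\right) 9}{5} = \frac{1}{5} \left(-54\right) = - \frac{54}{5} \approx -10.8$)
$h = 46$ ($h = 48 - 2 = 46$)
$c = \frac{5139}{5}$ ($c = -9 - \frac{54 \left(-142 + 46\right)}{5} = -9 - - \frac{5184}{5} = -9 + \frac{5184}{5} = \frac{5139}{5} \approx 1027.8$)
$- c = \left(-1\right) \frac{5139}{5} = - \frac{5139}{5}$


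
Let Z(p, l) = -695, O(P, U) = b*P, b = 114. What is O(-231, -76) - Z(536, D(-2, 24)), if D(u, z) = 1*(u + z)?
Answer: -25639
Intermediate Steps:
O(P, U) = 114*P
D(u, z) = u + z
O(-231, -76) - Z(536, D(-2, 24)) = 114*(-231) - 1*(-695) = -26334 + 695 = -25639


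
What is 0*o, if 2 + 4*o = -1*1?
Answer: 0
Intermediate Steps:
o = -¾ (o = -½ + (-1*1)/4 = -½ + (¼)*(-1) = -½ - ¼ = -¾ ≈ -0.75000)
0*o = 0*(-¾) = 0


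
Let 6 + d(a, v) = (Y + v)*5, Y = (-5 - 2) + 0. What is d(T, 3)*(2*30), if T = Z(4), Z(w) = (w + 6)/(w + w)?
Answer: -1560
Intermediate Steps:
Y = -7 (Y = -7 + 0 = -7)
Z(w) = (6 + w)/(2*w) (Z(w) = (6 + w)/((2*w)) = (6 + w)*(1/(2*w)) = (6 + w)/(2*w))
T = 5/4 (T = (½)*(6 + 4)/4 = (½)*(¼)*10 = 5/4 ≈ 1.2500)
d(a, v) = -41 + 5*v (d(a, v) = -6 + (-7 + v)*5 = -6 + (-35 + 5*v) = -41 + 5*v)
d(T, 3)*(2*30) = (-41 + 5*3)*(2*30) = (-41 + 15)*60 = -26*60 = -1560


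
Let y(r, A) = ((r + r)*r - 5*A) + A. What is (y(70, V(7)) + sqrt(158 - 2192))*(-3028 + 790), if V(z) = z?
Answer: -21869736 - 6714*I*sqrt(226) ≈ -2.187e+7 - 1.0093e+5*I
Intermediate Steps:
y(r, A) = -4*A + 2*r**2 (y(r, A) = ((2*r)*r - 5*A) + A = (2*r**2 - 5*A) + A = (-5*A + 2*r**2) + A = -4*A + 2*r**2)
(y(70, V(7)) + sqrt(158 - 2192))*(-3028 + 790) = ((-4*7 + 2*70**2) + sqrt(158 - 2192))*(-3028 + 790) = ((-28 + 2*4900) + sqrt(-2034))*(-2238) = ((-28 + 9800) + 3*I*sqrt(226))*(-2238) = (9772 + 3*I*sqrt(226))*(-2238) = -21869736 - 6714*I*sqrt(226)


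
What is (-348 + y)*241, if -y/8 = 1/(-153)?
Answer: -12829876/153 ≈ -83855.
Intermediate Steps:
y = 8/153 (y = -8/(-153) = -8*(-1/153) = 8/153 ≈ 0.052288)
(-348 + y)*241 = (-348 + 8/153)*241 = -53236/153*241 = -12829876/153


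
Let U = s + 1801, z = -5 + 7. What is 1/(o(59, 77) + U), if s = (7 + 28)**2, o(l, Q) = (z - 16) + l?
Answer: 1/3071 ≈ 0.00032563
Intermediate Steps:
z = 2
o(l, Q) = -14 + l (o(l, Q) = (2 - 16) + l = -14 + l)
s = 1225 (s = 35**2 = 1225)
U = 3026 (U = 1225 + 1801 = 3026)
1/(o(59, 77) + U) = 1/((-14 + 59) + 3026) = 1/(45 + 3026) = 1/3071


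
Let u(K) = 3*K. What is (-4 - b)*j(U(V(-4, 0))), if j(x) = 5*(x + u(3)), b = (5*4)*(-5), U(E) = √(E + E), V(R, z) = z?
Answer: 4320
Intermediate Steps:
U(E) = √2*√E (U(E) = √(2*E) = √2*√E)
b = -100 (b = 20*(-5) = -100)
j(x) = 45 + 5*x (j(x) = 5*(x + 3*3) = 5*(x + 9) = 5*(9 + x) = 45 + 5*x)
(-4 - b)*j(U(V(-4, 0))) = (-4 - 1*(-100))*(45 + 5*(√2*√0)) = (-4 + 100)*(45 + 5*(√2*0)) = 96*(45 + 5*0) = 96*(45 + 0) = 96*45 = 4320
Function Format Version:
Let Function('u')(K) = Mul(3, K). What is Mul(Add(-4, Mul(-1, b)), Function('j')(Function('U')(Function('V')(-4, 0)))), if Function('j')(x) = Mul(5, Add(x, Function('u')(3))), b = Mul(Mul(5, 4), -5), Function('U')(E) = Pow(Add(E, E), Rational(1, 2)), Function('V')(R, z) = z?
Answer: 4320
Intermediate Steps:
Function('U')(E) = Mul(Pow(2, Rational(1, 2)), Pow(E, Rational(1, 2))) (Function('U')(E) = Pow(Mul(2, E), Rational(1, 2)) = Mul(Pow(2, Rational(1, 2)), Pow(E, Rational(1, 2))))
b = -100 (b = Mul(20, -5) = -100)
Function('j')(x) = Add(45, Mul(5, x)) (Function('j')(x) = Mul(5, Add(x, Mul(3, 3))) = Mul(5, Add(x, 9)) = Mul(5, Add(9, x)) = Add(45, Mul(5, x)))
Mul(Add(-4, Mul(-1, b)), Function('j')(Function('U')(Function('V')(-4, 0)))) = Mul(Add(-4, Mul(-1, -100)), Add(45, Mul(5, Mul(Pow(2, Rational(1, 2)), Pow(0, Rational(1, 2)))))) = Mul(Add(-4, 100), Add(45, Mul(5, Mul(Pow(2, Rational(1, 2)), 0)))) = Mul(96, Add(45, Mul(5, 0))) = Mul(96, Add(45, 0)) = Mul(96, 45) = 4320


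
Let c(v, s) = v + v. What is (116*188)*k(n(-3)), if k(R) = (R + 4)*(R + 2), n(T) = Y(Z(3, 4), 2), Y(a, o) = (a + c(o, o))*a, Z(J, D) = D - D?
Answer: 174464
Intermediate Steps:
c(v, s) = 2*v
Z(J, D) = 0
Y(a, o) = a*(a + 2*o) (Y(a, o) = (a + 2*o)*a = a*(a + 2*o))
n(T) = 0 (n(T) = 0*(0 + 2*2) = 0*(0 + 4) = 0*4 = 0)
k(R) = (2 + R)*(4 + R) (k(R) = (4 + R)*(2 + R) = (2 + R)*(4 + R))
(116*188)*k(n(-3)) = (116*188)*(8 + 0² + 6*0) = 21808*(8 + 0 + 0) = 21808*8 = 174464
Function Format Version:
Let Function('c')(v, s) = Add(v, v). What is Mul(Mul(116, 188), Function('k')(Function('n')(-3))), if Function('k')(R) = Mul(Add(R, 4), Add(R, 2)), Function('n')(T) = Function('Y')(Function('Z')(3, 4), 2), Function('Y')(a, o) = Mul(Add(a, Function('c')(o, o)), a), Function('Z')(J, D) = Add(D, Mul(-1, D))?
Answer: 174464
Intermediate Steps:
Function('c')(v, s) = Mul(2, v)
Function('Z')(J, D) = 0
Function('Y')(a, o) = Mul(a, Add(a, Mul(2, o))) (Function('Y')(a, o) = Mul(Add(a, Mul(2, o)), a) = Mul(a, Add(a, Mul(2, o))))
Function('n')(T) = 0 (Function('n')(T) = Mul(0, Add(0, Mul(2, 2))) = Mul(0, Add(0, 4)) = Mul(0, 4) = 0)
Function('k')(R) = Mul(Add(2, R), Add(4, R)) (Function('k')(R) = Mul(Add(4, R), Add(2, R)) = Mul(Add(2, R), Add(4, R)))
Mul(Mul(116, 188), Function('k')(Function('n')(-3))) = Mul(Mul(116, 188), Add(8, Pow(0, 2), Mul(6, 0))) = Mul(21808, Add(8, 0, 0)) = Mul(21808, 8) = 174464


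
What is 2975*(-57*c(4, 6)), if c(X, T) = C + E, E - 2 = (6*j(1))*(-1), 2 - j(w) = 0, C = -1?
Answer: 1865325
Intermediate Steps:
j(w) = 2 (j(w) = 2 - 1*0 = 2 + 0 = 2)
E = -10 (E = 2 + (6*2)*(-1) = 2 + 12*(-1) = 2 - 12 = -10)
c(X, T) = -11 (c(X, T) = -1 - 10 = -11)
2975*(-57*c(4, 6)) = 2975*(-57*(-11)) = 2975*627 = 1865325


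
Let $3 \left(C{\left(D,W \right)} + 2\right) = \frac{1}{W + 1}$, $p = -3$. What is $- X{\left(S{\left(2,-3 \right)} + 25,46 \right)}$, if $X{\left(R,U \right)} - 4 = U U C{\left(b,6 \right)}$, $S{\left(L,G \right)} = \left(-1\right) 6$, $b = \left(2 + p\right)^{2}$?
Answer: $\frac{86672}{21} \approx 4127.2$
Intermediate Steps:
$b = 1$ ($b = \left(2 - 3\right)^{2} = \left(-1\right)^{2} = 1$)
$S{\left(L,G \right)} = -6$
$C{\left(D,W \right)} = -2 + \frac{1}{3 \left(1 + W\right)}$ ($C{\left(D,W \right)} = -2 + \frac{1}{3 \left(W + 1\right)} = -2 + \frac{1}{3 \left(1 + W\right)}$)
$X{\left(R,U \right)} = 4 - \frac{41 U^{2}}{21}$ ($X{\left(R,U \right)} = 4 + U U \frac{-5 - 36}{3 \left(1 + 6\right)} = 4 + U^{2} \frac{-5 - 36}{3 \cdot 7} = 4 + U^{2} \cdot \frac{1}{3} \cdot \frac{1}{7} \left(-41\right) = 4 + U^{2} \left(- \frac{41}{21}\right) = 4 - \frac{41 U^{2}}{21}$)
$- X{\left(S{\left(2,-3 \right)} + 25,46 \right)} = - (4 - \frac{41 \cdot 46^{2}}{21}) = - (4 - \frac{86756}{21}) = \left(-1\right) \left(- \frac{86672}{21}\right) = \frac{86672}{21}$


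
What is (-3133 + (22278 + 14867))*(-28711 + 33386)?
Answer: 159006100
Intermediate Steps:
(-3133 + (22278 + 14867))*(-28711 + 33386) = (-3133 + 37145)*4675 = 34012*4675 = 159006100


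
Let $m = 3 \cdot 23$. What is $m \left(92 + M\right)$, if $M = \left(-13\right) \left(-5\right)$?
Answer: $10833$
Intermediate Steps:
$M = 65$
$m = 69$
$m \left(92 + M\right) = 69 \left(92 + 65\right) = 69 \cdot 157 = 10833$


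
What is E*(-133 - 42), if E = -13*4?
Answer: 9100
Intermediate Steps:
E = -52
E*(-133 - 42) = -52*(-133 - 42) = -52*(-175) = 9100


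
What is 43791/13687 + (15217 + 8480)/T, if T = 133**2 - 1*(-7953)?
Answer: 1447229661/350962054 ≈ 4.1236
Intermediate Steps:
T = 25642 (T = 17689 + 7953 = 25642)
43791/13687 + (15217 + 8480)/T = 43791/13687 + (15217 + 8480)/25642 = 43791*(1/13687) + 23697*(1/25642) = 43791/13687 + 23697/25642 = 1447229661/350962054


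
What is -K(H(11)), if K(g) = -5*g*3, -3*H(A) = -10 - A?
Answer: 105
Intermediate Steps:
H(A) = 10/3 + A/3 (H(A) = -(-10 - A)/3 = 10/3 + A/3)
K(g) = -15*g
-K(H(11)) = -(-15)*(10/3 + (⅓)*11) = -(-15)*(10/3 + 11/3) = -(-15)*7 = -1*(-105) = 105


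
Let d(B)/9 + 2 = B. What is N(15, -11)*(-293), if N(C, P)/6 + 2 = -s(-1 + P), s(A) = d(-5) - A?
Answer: -86142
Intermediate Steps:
d(B) = -18 + 9*B
s(A) = -63 - A (s(A) = (-18 + 9*(-5)) - A = (-18 - 45) - A = -63 - A)
N(C, P) = 360 + 6*P (N(C, P) = -12 + 6*(-(-63 - (-1 + P))) = -12 + 6*(-(-63 + (1 - P))) = -12 + 6*(-(-62 - P)) = -12 + 6*(62 + P) = -12 + (372 + 6*P) = 360 + 6*P)
N(15, -11)*(-293) = (360 + 6*(-11))*(-293) = (360 - 66)*(-293) = 294*(-293) = -86142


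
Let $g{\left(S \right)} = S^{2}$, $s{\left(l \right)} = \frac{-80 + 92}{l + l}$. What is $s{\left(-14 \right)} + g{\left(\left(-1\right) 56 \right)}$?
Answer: $\frac{21949}{7} \approx 3135.6$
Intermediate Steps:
$s{\left(l \right)} = \frac{6}{l}$ ($s{\left(l \right)} = \frac{12}{2 l} = 12 \frac{1}{2 l} = \frac{6}{l}$)
$s{\left(-14 \right)} + g{\left(\left(-1\right) 56 \right)} = \frac{6}{-14} + \left(\left(-1\right) 56\right)^{2} = 6 \left(- \frac{1}{14}\right) + \left(-56\right)^{2} = - \frac{3}{7} + 3136 = \frac{21949}{7}$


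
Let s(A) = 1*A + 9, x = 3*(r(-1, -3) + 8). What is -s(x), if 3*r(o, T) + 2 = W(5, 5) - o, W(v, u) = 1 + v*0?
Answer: -33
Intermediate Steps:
W(v, u) = 1 (W(v, u) = 1 + 0 = 1)
r(o, T) = -⅓ - o/3 (r(o, T) = -⅔ + (1 - o)/3 = -⅔ + (⅓ - o/3) = -⅓ - o/3)
x = 24 (x = 3*((-⅓ - ⅓*(-1)) + 8) = 3*((-⅓ + ⅓) + 8) = 3*(0 + 8) = 3*8 = 24)
s(A) = 9 + A (s(A) = A + 9 = 9 + A)
-s(x) = -(9 + 24) = -1*33 = -33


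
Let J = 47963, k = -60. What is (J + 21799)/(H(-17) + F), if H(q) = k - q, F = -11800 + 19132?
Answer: 69762/7289 ≈ 9.5709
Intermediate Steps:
F = 7332
H(q) = -60 - q
(J + 21799)/(H(-17) + F) = (47963 + 21799)/((-60 - 1*(-17)) + 7332) = 69762/((-60 + 17) + 7332) = 69762/(-43 + 7332) = 69762/7289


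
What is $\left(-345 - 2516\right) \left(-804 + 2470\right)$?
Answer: $-4766426$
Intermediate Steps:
$\left(-345 - 2516\right) \left(-804 + 2470\right) = \left(-2861\right) 1666 = -4766426$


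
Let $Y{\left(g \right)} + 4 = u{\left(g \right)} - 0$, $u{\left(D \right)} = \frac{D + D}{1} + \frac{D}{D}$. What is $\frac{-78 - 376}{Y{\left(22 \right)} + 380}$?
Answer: $- \frac{454}{421} \approx -1.0784$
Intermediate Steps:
$u{\left(D \right)} = 1 + 2 D$ ($u{\left(D \right)} = 2 D 1 + 1 = 2 D + 1 = 1 + 2 D$)
$Y{\left(g \right)} = -3 + 2 g$ ($Y{\left(g \right)} = -4 + \left(\left(1 + 2 g\right) - 0\right) = -4 + \left(\left(1 + 2 g\right) + 0\right) = -4 + \left(1 + 2 g\right) = -3 + 2 g$)
$\frac{-78 - 376}{Y{\left(22 \right)} + 380} = \frac{-78 - 376}{\left(-3 + 2 \cdot 22\right) + 380} = - \frac{454}{\left(-3 + 44\right) + 380} = - \frac{454}{41 + 380} = - \frac{454}{421}$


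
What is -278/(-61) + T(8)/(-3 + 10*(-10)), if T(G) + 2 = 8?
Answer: 28268/6283 ≈ 4.4991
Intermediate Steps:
T(G) = 6 (T(G) = -2 + 8 = 6)
-278/(-61) + T(8)/(-3 + 10*(-10)) = -278/(-61) + 6/(-3 + 10*(-10)) = -278*(-1/61) + 6/(-3 - 100) = 278/61 + 6/(-103) = 278/61 + 6*(-1/103) = 278/61 - 6/103 = 28268/6283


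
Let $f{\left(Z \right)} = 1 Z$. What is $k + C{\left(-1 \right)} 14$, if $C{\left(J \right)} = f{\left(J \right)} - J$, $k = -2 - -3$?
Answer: $1$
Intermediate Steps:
$f{\left(Z \right)} = Z$
$k = 1$ ($k = -2 + 3 = 1$)
$C{\left(J \right)} = 0$ ($C{\left(J \right)} = J - J = 0$)
$k + C{\left(-1 \right)} 14 = 1 + 0 \cdot 14 = 1 + 0 = 1$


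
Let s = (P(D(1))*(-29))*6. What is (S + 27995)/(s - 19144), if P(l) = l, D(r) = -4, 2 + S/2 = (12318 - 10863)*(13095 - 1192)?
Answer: -34665721/18448 ≈ -1879.1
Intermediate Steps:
S = 34637726 (S = -4 + 2*((12318 - 10863)*(13095 - 1192)) = -4 + 2*(1455*11903) = -4 + 2*17318865 = -4 + 34637730 = 34637726)
s = 696 (s = -4*(-29)*6 = 116*6 = 696)
(S + 27995)/(s - 19144) = (34637726 + 27995)/(696 - 19144) = 34665721/(-18448) = 34665721*(-1/18448) = -34665721/18448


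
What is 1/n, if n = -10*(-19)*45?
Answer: 1/8550 ≈ 0.00011696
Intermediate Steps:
n = 8550 (n = 190*45 = 8550)
1/n = 1/8550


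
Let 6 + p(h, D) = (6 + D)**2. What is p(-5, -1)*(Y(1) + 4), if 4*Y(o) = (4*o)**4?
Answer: 1292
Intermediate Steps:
p(h, D) = -6 + (6 + D)**2
Y(o) = 64*o**4 (Y(o) = (4*o)**4/4 = (256*o**4)/4 = 64*o**4)
p(-5, -1)*(Y(1) + 4) = (-6 + (6 - 1)**2)*(64*1**4 + 4) = (-6 + 5**2)*(64*1 + 4) = (-6 + 25)*(64 + 4) = 19*68 = 1292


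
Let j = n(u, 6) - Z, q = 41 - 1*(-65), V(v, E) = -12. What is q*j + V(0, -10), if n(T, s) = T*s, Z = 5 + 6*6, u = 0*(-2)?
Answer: -4358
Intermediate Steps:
u = 0
Z = 41 (Z = 5 + 36 = 41)
q = 106 (q = 41 + 65 = 106)
j = -41 (j = 0*6 - 1*41 = 0 - 41 = -41)
q*j + V(0, -10) = 106*(-41) - 12 = -4346 - 12 = -4358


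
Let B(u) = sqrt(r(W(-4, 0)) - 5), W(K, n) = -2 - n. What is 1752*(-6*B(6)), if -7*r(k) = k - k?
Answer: -10512*I*sqrt(5) ≈ -23506.0*I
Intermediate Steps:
r(k) = 0 (r(k) = -(k - k)/7 = -1/7*0 = 0)
B(u) = I*sqrt(5) (B(u) = sqrt(0 - 5) = sqrt(-5) = I*sqrt(5))
1752*(-6*B(6)) = 1752*(-6*I*sqrt(5)) = -10512*I*sqrt(5)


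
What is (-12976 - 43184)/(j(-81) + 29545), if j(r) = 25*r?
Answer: -351/172 ≈ -2.0407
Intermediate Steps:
(-12976 - 43184)/(j(-81) + 29545) = (-12976 - 43184)/(25*(-81) + 29545) = -56160/(-2025 + 29545) = -56160/27520 = -56160*1/27520 = -351/172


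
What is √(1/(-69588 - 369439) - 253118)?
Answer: I*√48787154678270049/439027 ≈ 503.11*I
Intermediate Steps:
√(1/(-69588 - 369439) - 253118) = √(1/(-439027) - 253118) = √(-1/439027 - 253118) = √(-111125636187/439027) = I*√48787154678270049/439027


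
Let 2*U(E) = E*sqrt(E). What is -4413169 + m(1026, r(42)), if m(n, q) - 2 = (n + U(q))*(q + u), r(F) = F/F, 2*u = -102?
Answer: -4464492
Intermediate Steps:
u = -51 (u = (1/2)*(-102) = -51)
U(E) = E**(3/2)/2 (U(E) = (E*sqrt(E))/2 = E**(3/2)/2)
r(F) = 1
m(n, q) = 2 + (-51 + q)*(n + q**(3/2)/2) (m(n, q) = 2 + (n + q**(3/2)/2)*(q - 51) = 2 + (n + q**(3/2)/2)*(-51 + q) = 2 + (-51 + q)*(n + q**(3/2)/2))
-4413169 + m(1026, r(42)) = -4413169 + (2 + 1**(5/2)/2 - 51*1026 - 51*1**(3/2)/2 + 1026*1) = -4413169 + (2 + (1/2)*1 - 52326 - 51/2*1 + 1026) = -4413169 + (2 + 1/2 - 52326 - 51/2 + 1026) = -4413169 - 51323 = -4464492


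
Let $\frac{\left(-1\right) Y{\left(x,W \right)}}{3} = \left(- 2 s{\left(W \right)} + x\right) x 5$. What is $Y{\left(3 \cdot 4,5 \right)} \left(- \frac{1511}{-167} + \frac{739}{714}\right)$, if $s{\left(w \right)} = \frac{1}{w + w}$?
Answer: $- \frac{425602518}{19873} \approx -21416.0$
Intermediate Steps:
$s{\left(w \right)} = \frac{1}{2 w}$
$Y{\left(x,W \right)} = - 15 x \left(x - \frac{1}{W}\right)$ ($Y{\left(x,W \right)} = - 3 \left(- 2 \frac{1}{2 W} + x\right) x 5 = - 3 \left(- \frac{1}{W} + x\right) x 5 = - 3 \left(x - \frac{1}{W}\right) x 5 = - 3 x \left(x - \frac{1}{W}\right) 5 = - 3 \cdot 5 x \left(x - \frac{1}{W}\right) = - 15 x \left(x - \frac{1}{W}\right)$)
$Y{\left(3 \cdot 4,5 \right)} \left(- \frac{1511}{-167} + \frac{739}{714}\right) = \frac{15 \cdot 3 \cdot 4 \left(1 - 5 \cdot 3 \cdot 4\right)}{5} \left(- \frac{1511}{-167} + \frac{739}{714}\right) = 15 \cdot 12 \cdot \frac{1}{5} \left(1 - 5 \cdot 12\right) \left(\left(-1511\right) \left(- \frac{1}{167}\right) + 739 \cdot \frac{1}{714}\right) = 15 \cdot 12 \cdot \frac{1}{5} \left(1 - 60\right) \left(\frac{1511}{167} + \frac{739}{714}\right) = 15 \cdot 12 \cdot \frac{1}{5} \left(-59\right) \frac{1202267}{119238} = \left(-2124\right) \frac{1202267}{119238} = - \frac{425602518}{19873}$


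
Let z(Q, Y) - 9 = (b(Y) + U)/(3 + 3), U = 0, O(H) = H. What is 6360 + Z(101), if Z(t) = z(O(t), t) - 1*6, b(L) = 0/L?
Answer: 6363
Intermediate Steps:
b(L) = 0
z(Q, Y) = 9 (z(Q, Y) = 9 + (0 + 0)/(3 + 3) = 9 + 0/6 = 9 + 0*(⅙) = 9 + 0 = 9)
Z(t) = 3 (Z(t) = 9 - 1*6 = 9 - 6 = 3)
6360 + Z(101) = 6360 + 3 = 6363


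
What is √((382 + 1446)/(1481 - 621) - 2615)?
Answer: 2*I*√30195030/215 ≈ 51.116*I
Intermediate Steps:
√((382 + 1446)/(1481 - 621) - 2615) = √(1828/860 - 2615) = √(1828*(1/860) - 2615) = √(457/215 - 2615) = √(-561768/215) = 2*I*√30195030/215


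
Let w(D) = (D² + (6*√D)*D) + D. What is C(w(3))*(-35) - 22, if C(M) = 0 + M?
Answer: -442 - 630*√3 ≈ -1533.2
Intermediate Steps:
w(D) = D + D² + 6*D^(3/2) (w(D) = (D² + 6*D^(3/2)) + D = D + D² + 6*D^(3/2))
C(M) = M
C(w(3))*(-35) - 22 = (3 + 3² + 6*3^(3/2))*(-35) - 22 = (3 + 9 + 6*(3*√3))*(-35) - 22 = (3 + 9 + 18*√3)*(-35) - 22 = (12 + 18*√3)*(-35) - 22 = (-420 - 630*√3) - 22 = -442 - 630*√3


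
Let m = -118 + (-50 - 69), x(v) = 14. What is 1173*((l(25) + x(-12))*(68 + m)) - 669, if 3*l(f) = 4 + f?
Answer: -4692278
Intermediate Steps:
l(f) = 4/3 + f/3 (l(f) = (4 + f)/3 = 4/3 + f/3)
m = -237 (m = -118 - 119 = -237)
1173*((l(25) + x(-12))*(68 + m)) - 669 = 1173*(((4/3 + (⅓)*25) + 14)*(68 - 237)) - 669 = 1173*(((4/3 + 25/3) + 14)*(-169)) - 669 = 1173*((29/3 + 14)*(-169)) - 669 = 1173*((71/3)*(-169)) - 669 = 1173*(-11999/3) - 669 = -4691609 - 669 = -4692278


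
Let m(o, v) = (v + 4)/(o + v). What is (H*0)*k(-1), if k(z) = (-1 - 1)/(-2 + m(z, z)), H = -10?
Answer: 0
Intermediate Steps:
m(o, v) = (4 + v)/(o + v)
k(z) = -2/(-2 + (4 + z)/(2*z)) (k(z) = (-1 - 1)/(-2 + (4 + z)/(z + z)) = -2/(-2 + (4 + z)/((2*z))) = -2/(-2 + (1/(2*z))*(4 + z)) = -2/(-2 + (4 + z)/(2*z)))
(H*0)*k(-1) = (-10*0)*(4*(-1)/(-4 + 3*(-1))) = 0*(4*(-1)/(-4 - 3)) = 0*(4*(-1)/(-7)) = 0*(4*(-1)*(-1/7)) = 0*(4/7) = 0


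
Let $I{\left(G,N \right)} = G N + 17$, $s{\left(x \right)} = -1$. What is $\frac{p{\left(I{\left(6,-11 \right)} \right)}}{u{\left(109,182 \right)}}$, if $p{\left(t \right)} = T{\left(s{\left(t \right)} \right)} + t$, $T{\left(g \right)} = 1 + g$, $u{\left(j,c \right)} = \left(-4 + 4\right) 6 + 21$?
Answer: $- \frac{7}{3} \approx -2.3333$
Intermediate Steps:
$u{\left(j,c \right)} = 21$ ($u{\left(j,c \right)} = 0 \cdot 6 + 21 = 0 + 21 = 21$)
$I{\left(G,N \right)} = 17 + G N$
$p{\left(t \right)} = t$ ($p{\left(t \right)} = \left(1 - 1\right) + t = 0 + t = t$)
$\frac{p{\left(I{\left(6,-11 \right)} \right)}}{u{\left(109,182 \right)}} = \frac{17 + 6 \left(-11\right)}{21} = \left(17 - 66\right) \frac{1}{21} = \left(-49\right) \frac{1}{21} = - \frac{7}{3}$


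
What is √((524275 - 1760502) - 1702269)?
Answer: 8*I*√45914 ≈ 1714.2*I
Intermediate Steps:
√((524275 - 1760502) - 1702269) = √(-1236227 - 1702269) = √(-2938496) = 8*I*√45914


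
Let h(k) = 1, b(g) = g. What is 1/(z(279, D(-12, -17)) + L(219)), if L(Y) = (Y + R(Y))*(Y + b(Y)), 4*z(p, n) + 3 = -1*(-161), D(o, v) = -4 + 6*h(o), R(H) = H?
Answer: 2/383767 ≈ 5.2115e-6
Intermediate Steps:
D(o, v) = 2 (D(o, v) = -4 + 6*1 = -4 + 6 = 2)
z(p, n) = 79/2 (z(p, n) = -¾ + (-1*(-161))/4 = -¾ + (¼)*161 = -¾ + 161/4 = 79/2)
L(Y) = 4*Y² (L(Y) = (Y + Y)*(Y + Y) = (2*Y)*(2*Y) = 4*Y²)
1/(z(279, D(-12, -17)) + L(219)) = 1/(79/2 + 4*219²) = 1/(79/2 + 4*47961) = 1/(79/2 + 191844) = 1/(383767/2) = 2/383767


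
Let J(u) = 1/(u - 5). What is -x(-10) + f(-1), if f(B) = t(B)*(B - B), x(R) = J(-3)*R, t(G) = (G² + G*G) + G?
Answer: -5/4 ≈ -1.2500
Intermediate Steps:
t(G) = G + 2*G² (t(G) = (G² + G²) + G = 2*G² + G = G + 2*G²)
J(u) = 1/(-5 + u)
x(R) = -R/8 (x(R) = R/(-5 - 3) = R/(-8) = -R/8)
f(B) = 0 (f(B) = (B*(1 + 2*B))*(B - B) = (B*(1 + 2*B))*0 = 0)
-x(-10) + f(-1) = -(-1)*(-10)/8 + 0 = -1*5/4 + 0 = -5/4 + 0 = -5/4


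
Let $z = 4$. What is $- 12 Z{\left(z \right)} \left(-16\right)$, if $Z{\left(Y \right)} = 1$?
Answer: $192$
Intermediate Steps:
$- 12 Z{\left(z \right)} \left(-16\right) = \left(-12\right) 1 \left(-16\right) = \left(-12\right) \left(-16\right) = 192$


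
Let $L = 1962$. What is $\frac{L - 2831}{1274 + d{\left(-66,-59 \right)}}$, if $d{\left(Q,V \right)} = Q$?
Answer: $- \frac{869}{1208} \approx -0.71937$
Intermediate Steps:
$\frac{L - 2831}{1274 + d{\left(-66,-59 \right)}} = \frac{1962 - 2831}{1274 - 66} = \frac{1962 - 2831}{1208} = \left(1962 - 2831\right) \frac{1}{1208} = \left(-869\right) \frac{1}{1208} = - \frac{869}{1208}$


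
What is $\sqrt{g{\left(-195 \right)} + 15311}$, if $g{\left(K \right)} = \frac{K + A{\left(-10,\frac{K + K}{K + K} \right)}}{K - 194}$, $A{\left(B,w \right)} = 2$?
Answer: $\frac{2 \sqrt{579237727}}{389} \approx 123.74$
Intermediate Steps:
$g{\left(K \right)} = \frac{2 + K}{-194 + K}$ ($g{\left(K \right)} = \frac{K + 2}{K - 194} = \frac{2 + K}{-194 + K}$)
$\sqrt{g{\left(-195 \right)} + 15311} = \sqrt{\frac{2 - 195}{-194 - 195} + 15311} = \sqrt{\frac{1}{-389} \left(-193\right) + 15311} = \sqrt{\left(- \frac{1}{389}\right) \left(-193\right) + 15311} = \sqrt{\frac{193}{389} + 15311} = \sqrt{\frac{5956172}{389}} = \frac{2 \sqrt{579237727}}{389}$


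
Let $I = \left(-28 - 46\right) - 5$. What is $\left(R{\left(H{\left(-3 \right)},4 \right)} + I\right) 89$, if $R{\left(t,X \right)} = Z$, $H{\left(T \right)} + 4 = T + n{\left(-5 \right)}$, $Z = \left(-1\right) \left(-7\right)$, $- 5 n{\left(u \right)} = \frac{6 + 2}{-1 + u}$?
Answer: $-6408$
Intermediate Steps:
$n{\left(u \right)} = - \frac{8}{5 \left(-1 + u\right)}$ ($n{\left(u \right)} = - \frac{\left(6 + 2\right) \frac{1}{-1 + u}}{5} = - \frac{8 \frac{1}{-1 + u}}{5} = - \frac{8}{5 \left(-1 + u\right)}$)
$Z = 7$
$H{\left(T \right)} = - \frac{56}{15} + T$ ($H{\left(T \right)} = -4 + \left(T - \frac{8}{-5 + 5 \left(-5\right)}\right) = -4 + \left(T - \frac{8}{-5 - 25}\right) = -4 + \left(T - \frac{8}{-30}\right) = -4 + \left(T - - \frac{4}{15}\right) = -4 + \left(T + \frac{4}{15}\right) = -4 + \left(\frac{4}{15} + T\right) = - \frac{56}{15} + T$)
$R{\left(t,X \right)} = 7$
$I = -79$ ($I = -74 - 5 = -79$)
$\left(R{\left(H{\left(-3 \right)},4 \right)} + I\right) 89 = \left(7 - 79\right) 89 = \left(-72\right) 89 = -6408$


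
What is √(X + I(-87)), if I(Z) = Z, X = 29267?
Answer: 2*√7295 ≈ 170.82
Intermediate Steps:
√(X + I(-87)) = √(29267 - 87) = √29180 = 2*√7295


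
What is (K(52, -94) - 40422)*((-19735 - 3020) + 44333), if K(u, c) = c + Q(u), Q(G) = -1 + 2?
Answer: -874232670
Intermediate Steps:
Q(G) = 1
K(u, c) = 1 + c (K(u, c) = c + 1 = 1 + c)
(K(52, -94) - 40422)*((-19735 - 3020) + 44333) = ((1 - 94) - 40422)*((-19735 - 3020) + 44333) = (-93 - 40422)*(-22755 + 44333) = -40515*21578 = -874232670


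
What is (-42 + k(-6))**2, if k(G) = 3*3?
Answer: 1089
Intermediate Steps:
k(G) = 9
(-42 + k(-6))**2 = (-42 + 9)**2 = (-33)**2 = 1089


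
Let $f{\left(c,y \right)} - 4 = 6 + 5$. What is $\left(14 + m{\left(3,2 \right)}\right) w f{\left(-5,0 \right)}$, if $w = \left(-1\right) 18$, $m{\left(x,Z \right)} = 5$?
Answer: $-5130$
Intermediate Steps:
$f{\left(c,y \right)} = 15$ ($f{\left(c,y \right)} = 4 + \left(6 + 5\right) = 4 + 11 = 15$)
$w = -18$
$\left(14 + m{\left(3,2 \right)}\right) w f{\left(-5,0 \right)} = \left(14 + 5\right) \left(-18\right) 15 = 19 \left(-18\right) 15 = \left(-342\right) 15 = -5130$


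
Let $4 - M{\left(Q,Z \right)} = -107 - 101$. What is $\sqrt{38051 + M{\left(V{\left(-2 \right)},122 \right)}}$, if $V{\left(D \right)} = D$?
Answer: $\sqrt{38263} \approx 195.61$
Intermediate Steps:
$M{\left(Q,Z \right)} = 212$ ($M{\left(Q,Z \right)} = 4 - \left(-107 - 101\right) = 4 - -208 = 4 + 208 = 212$)
$\sqrt{38051 + M{\left(V{\left(-2 \right)},122 \right)}} = \sqrt{38051 + 212} = \sqrt{38263}$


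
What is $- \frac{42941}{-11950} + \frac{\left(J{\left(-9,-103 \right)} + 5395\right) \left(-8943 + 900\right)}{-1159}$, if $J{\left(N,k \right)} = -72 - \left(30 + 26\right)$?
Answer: $\frac{506281416569}{13850050} \approx 36555.0$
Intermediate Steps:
$J{\left(N,k \right)} = -128$ ($J{\left(N,k \right)} = -72 - 56 = -128$)
$- \frac{42941}{-11950} + \frac{\left(J{\left(-9,-103 \right)} + 5395\right) \left(-8943 + 900\right)}{-1159} = - \frac{42941}{-11950} + \frac{\left(-128 + 5395\right) \left(-8943 + 900\right)}{-1159} = \left(-42941\right) \left(- \frac{1}{11950}\right) + 5267 \left(-8043\right) \left(- \frac{1}{1159}\right) = \frac{42941}{11950} - - \frac{42362481}{1159} = \frac{42941}{11950} + \frac{42362481}{1159} = \frac{506281416569}{13850050}$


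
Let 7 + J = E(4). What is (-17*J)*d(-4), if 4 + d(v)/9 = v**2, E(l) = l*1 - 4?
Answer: 12852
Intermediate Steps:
E(l) = -4 + l (E(l) = l - 4 = -4 + l)
J = -7 (J = -7 + (-4 + 4) = -7 + 0 = -7)
d(v) = -36 + 9*v**2
(-17*J)*d(-4) = (-17*(-7))*(-36 + 9*(-4)**2) = 119*(-36 + 9*16) = 119*(-36 + 144) = 119*108 = 12852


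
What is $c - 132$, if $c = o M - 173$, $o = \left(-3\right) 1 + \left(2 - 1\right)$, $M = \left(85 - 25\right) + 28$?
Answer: $-481$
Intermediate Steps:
$M = 88$ ($M = 60 + 28 = 88$)
$o = -2$ ($o = -3 + \left(2 - 1\right) = -3 + 1 = -2$)
$c = -349$ ($c = \left(-2\right) 88 - 173 = -176 - 173 = -349$)
$c - 132 = -349 - 132 = -481$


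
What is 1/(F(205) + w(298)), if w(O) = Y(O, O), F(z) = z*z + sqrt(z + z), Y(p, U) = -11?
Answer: 21007/882587893 - sqrt(410)/1765175786 ≈ 2.3790e-5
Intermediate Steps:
F(z) = z**2 + sqrt(2)*sqrt(z) (F(z) = z**2 + sqrt(2*z) = z**2 + sqrt(2)*sqrt(z))
w(O) = -11
1/(F(205) + w(298)) = 1/((205**2 + sqrt(2)*sqrt(205)) - 11) = 1/((42025 + sqrt(410)) - 11) = 1/(42014 + sqrt(410))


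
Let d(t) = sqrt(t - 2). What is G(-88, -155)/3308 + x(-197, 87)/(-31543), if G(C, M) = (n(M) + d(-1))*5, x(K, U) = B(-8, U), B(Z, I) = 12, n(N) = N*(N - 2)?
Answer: 3837954829/104344244 + 5*I*sqrt(3)/3308 ≈ 36.782 + 0.002618*I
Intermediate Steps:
d(t) = sqrt(-2 + t)
n(N) = N*(-2 + N)
x(K, U) = 12
G(C, M) = 5*I*sqrt(3) + 5*M*(-2 + M) (G(C, M) = (M*(-2 + M) + sqrt(-2 - 1))*5 = (M*(-2 + M) + sqrt(-3))*5 = (M*(-2 + M) + I*sqrt(3))*5 = (I*sqrt(3) + M*(-2 + M))*5 = 5*I*sqrt(3) + 5*M*(-2 + M))
G(-88, -155)/3308 + x(-197, 87)/(-31543) = (5*I*sqrt(3) + 5*(-155)*(-2 - 155))/3308 + 12/(-31543) = (5*I*sqrt(3) + 5*(-155)*(-157))*(1/3308) + 12*(-1/31543) = (5*I*sqrt(3) + 121675)*(1/3308) - 12/31543 = (121675 + 5*I*sqrt(3))*(1/3308) - 12/31543 = (121675/3308 + 5*I*sqrt(3)/3308) - 12/31543 = 3837954829/104344244 + 5*I*sqrt(3)/3308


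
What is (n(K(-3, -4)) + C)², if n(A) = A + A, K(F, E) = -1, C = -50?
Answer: 2704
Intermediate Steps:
n(A) = 2*A
(n(K(-3, -4)) + C)² = (2*(-1) - 50)² = (-2 - 50)² = (-52)² = 2704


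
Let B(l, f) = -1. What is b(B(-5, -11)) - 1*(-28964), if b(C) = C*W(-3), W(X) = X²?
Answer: 28955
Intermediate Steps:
b(C) = 9*C (b(C) = C*(-3)² = C*9 = 9*C)
b(B(-5, -11)) - 1*(-28964) = 9*(-1) - 1*(-28964) = -9 + 28964 = 28955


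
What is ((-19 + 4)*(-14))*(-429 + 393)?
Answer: -7560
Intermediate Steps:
((-19 + 4)*(-14))*(-429 + 393) = -15*(-14)*(-36) = 210*(-36) = -7560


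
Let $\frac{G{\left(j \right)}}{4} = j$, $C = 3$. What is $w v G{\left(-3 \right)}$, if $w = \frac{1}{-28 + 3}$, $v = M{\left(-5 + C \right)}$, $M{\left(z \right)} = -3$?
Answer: $- \frac{36}{25} \approx -1.44$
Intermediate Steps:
$G{\left(j \right)} = 4 j$
$v = -3$
$w = - \frac{1}{25}$ ($w = \frac{1}{-25} = - \frac{1}{25} \approx -0.04$)
$w v G{\left(-3 \right)} = \left(- \frac{1}{25}\right) \left(-3\right) 4 \left(-3\right) = \frac{3}{25} \left(-12\right) = - \frac{36}{25}$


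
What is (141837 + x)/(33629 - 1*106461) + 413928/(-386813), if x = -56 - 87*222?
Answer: -77519031767/28172364416 ≈ -2.7516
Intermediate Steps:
x = -19370 (x = -56 - 19314 = -19370)
(141837 + x)/(33629 - 1*106461) + 413928/(-386813) = (141837 - 19370)/(33629 - 1*106461) + 413928/(-386813) = 122467/(33629 - 106461) + 413928*(-1/386813) = 122467/(-72832) - 413928/386813 = 122467*(-1/72832) - 413928/386813 = -122467/72832 - 413928/386813 = -77519031767/28172364416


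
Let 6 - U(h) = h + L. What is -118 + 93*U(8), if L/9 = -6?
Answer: 4718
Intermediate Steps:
L = -54 (L = 9*(-6) = -54)
U(h) = 60 - h (U(h) = 6 - (h - 54) = 6 - (-54 + h) = 6 + (54 - h) = 60 - h)
-118 + 93*U(8) = -118 + 93*(60 - 1*8) = -118 + 93*(60 - 8) = -118 + 93*52 = -118 + 4836 = 4718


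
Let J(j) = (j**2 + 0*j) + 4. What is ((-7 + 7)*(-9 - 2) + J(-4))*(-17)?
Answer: -340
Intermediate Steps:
J(j) = 4 + j**2 (J(j) = (j**2 + 0) + 4 = j**2 + 4 = 4 + j**2)
((-7 + 7)*(-9 - 2) + J(-4))*(-17) = ((-7 + 7)*(-9 - 2) + (4 + (-4)**2))*(-17) = (0*(-11) + (4 + 16))*(-17) = (0 + 20)*(-17) = 20*(-17) = -340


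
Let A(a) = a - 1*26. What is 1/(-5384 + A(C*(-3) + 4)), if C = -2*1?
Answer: -1/5400 ≈ -0.00018519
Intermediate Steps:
C = -2
A(a) = -26 + a (A(a) = a - 26 = -26 + a)
1/(-5384 + A(C*(-3) + 4)) = 1/(-5384 + (-26 + (-2*(-3) + 4))) = 1/(-5384 + (-26 + (6 + 4))) = 1/(-5384 + (-26 + 10)) = 1/(-5384 - 16) = 1/(-5400) = -1/5400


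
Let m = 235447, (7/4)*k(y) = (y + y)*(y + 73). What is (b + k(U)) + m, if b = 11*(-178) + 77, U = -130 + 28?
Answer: 1658626/7 ≈ 2.3695e+5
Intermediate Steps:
U = -102
k(y) = 8*y*(73 + y)/7 (k(y) = 4*((y + y)*(y + 73))/7 = 4*((2*y)*(73 + y))/7 = 4*(2*y*(73 + y))/7 = 8*y*(73 + y)/7)
b = -1881 (b = -1958 + 77 = -1881)
(b + k(U)) + m = (-1881 + (8/7)*(-102)*(73 - 102)) + 235447 = (-1881 + (8/7)*(-102)*(-29)) + 235447 = (-1881 + 23664/7) + 235447 = 10497/7 + 235447 = 1658626/7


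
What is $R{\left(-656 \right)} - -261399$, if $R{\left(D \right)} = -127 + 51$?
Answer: $261323$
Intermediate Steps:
$R{\left(D \right)} = -76$
$R{\left(-656 \right)} - -261399 = -76 - -261399 = -76 + 261399 = 261323$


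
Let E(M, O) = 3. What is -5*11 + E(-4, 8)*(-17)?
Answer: -106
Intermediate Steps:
-5*11 + E(-4, 8)*(-17) = -5*11 + 3*(-17) = -55 - 51 = -106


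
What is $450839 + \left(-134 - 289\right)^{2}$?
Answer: $629768$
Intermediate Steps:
$450839 + \left(-134 - 289\right)^{2} = 450839 + \left(-423\right)^{2} = 450839 + 178929 = 629768$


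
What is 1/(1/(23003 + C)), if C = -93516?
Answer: -70513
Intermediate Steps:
1/(1/(23003 + C)) = 1/(1/(23003 - 93516)) = 1/(1/(-70513)) = 1/(-1/70513) = -70513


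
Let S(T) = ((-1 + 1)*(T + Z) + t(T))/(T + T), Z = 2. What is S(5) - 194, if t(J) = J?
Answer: -387/2 ≈ -193.50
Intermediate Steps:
S(T) = ½ (S(T) = ((-1 + 1)*(T + 2) + T)/(T + T) = (0*(2 + T) + T)/((2*T)) = (0 + T)*(1/(2*T)) = T*(1/(2*T)) = ½)
S(5) - 194 = ½ - 194 = -387/2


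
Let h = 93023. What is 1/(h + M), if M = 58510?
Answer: 1/151533 ≈ 6.5992e-6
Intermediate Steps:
1/(h + M) = 1/(93023 + 58510) = 1/151533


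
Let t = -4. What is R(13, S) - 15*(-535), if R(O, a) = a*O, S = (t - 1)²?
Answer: 8350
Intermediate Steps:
S = 25 (S = (-4 - 1)² = (-5)² = 25)
R(O, a) = O*a
R(13, S) - 15*(-535) = 13*25 - 15*(-535) = 325 + 8025 = 8350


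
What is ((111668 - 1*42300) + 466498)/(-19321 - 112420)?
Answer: -535866/131741 ≈ -4.0676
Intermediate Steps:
((111668 - 1*42300) + 466498)/(-19321 - 112420) = ((111668 - 42300) + 466498)/(-131741) = (69368 + 466498)*(-1/131741) = 535866*(-1/131741) = -535866/131741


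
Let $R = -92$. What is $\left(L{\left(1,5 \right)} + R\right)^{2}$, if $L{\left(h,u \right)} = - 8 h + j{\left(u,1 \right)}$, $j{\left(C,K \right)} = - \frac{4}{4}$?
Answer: $10201$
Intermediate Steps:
$j{\left(C,K \right)} = -1$ ($j{\left(C,K \right)} = \left(-4\right) \frac{1}{4} = -1$)
$L{\left(h,u \right)} = -1 - 8 h$ ($L{\left(h,u \right)} = - 8 h - 1 = -1 - 8 h$)
$\left(L{\left(1,5 \right)} + R\right)^{2} = \left(\left(-1 - 8\right) - 92\right)^{2} = \left(-9 - 92\right)^{2} = \left(-101\right)^{2} = 10201$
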